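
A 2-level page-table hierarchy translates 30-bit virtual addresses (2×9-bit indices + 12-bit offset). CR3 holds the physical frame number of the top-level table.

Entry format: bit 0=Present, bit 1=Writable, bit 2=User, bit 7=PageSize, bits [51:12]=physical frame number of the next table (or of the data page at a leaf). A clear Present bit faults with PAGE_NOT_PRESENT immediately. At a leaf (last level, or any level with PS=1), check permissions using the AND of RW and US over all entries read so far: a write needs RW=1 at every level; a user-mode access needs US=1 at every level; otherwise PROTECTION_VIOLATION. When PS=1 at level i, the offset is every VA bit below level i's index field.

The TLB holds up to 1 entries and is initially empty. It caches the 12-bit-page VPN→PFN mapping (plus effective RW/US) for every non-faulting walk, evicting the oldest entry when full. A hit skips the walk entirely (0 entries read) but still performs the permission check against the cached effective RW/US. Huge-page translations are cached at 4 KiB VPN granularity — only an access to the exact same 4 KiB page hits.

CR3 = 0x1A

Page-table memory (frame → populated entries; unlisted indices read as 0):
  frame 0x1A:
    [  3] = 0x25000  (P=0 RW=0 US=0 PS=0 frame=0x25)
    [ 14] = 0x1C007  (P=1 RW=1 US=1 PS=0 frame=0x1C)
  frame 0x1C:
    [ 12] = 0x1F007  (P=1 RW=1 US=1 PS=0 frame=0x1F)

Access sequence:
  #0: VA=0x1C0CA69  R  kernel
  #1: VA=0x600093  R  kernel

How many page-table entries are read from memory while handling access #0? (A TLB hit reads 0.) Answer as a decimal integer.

Per-access translation:
#0 VA=0x1C0CA69 (r,kernel):
  lvl0: tbl 0x1A, slot 14 ⇒ 0x1C007 (P1/RW1/US1/PS0)
  lvl1: tbl 0x1C, slot 12 ⇒ 0x1F007 (P1/RW1/US1/PS0)
  → PA=0x1FA69  (2 entries read)
#1 VA=0x600093 (r,kernel):
  lvl0: tbl 0x1A, slot 3 ⇒ 0x25000 (P0/RW0/US0/PS0)
  ⇒ fault: PAGE_NOT_PRESENT  — 1 lookups

Entries read for #0: 2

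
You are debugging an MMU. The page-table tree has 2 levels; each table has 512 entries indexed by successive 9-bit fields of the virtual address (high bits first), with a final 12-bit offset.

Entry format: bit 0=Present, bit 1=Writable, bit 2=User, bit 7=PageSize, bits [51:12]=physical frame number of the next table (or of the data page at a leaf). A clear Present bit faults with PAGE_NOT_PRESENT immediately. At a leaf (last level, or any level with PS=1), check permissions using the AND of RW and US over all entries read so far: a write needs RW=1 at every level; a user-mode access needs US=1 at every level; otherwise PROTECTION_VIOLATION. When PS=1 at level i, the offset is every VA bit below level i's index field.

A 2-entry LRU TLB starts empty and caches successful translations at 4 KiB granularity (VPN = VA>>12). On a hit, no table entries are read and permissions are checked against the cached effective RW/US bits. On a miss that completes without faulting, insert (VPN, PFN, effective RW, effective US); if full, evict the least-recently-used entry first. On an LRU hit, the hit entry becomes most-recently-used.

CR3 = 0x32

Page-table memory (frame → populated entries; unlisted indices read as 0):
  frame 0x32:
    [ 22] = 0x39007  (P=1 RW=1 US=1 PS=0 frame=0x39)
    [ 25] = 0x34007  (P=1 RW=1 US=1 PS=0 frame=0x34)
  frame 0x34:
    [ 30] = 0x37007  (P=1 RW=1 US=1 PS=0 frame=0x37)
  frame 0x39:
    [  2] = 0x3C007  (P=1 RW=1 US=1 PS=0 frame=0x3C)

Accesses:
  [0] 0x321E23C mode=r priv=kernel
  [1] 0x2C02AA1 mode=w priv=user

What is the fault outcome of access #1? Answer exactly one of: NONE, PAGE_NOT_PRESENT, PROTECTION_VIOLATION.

Per-access translation:
#0 VA=0x321E23C (r,kernel):
  [0] read 0x32 idx=25: raw=0x34007 flags P=1 W=1 U=1 S=0
  [1] read 0x34 idx=30: raw=0x37007 flags P=1 W=1 U=1 S=0
  → PA=0x3723C  (2 entries read)
#1 VA=0x2C02AA1 (w,user):
  [0] read 0x32 idx=22: raw=0x39007 flags P=1 W=1 U=1 S=0
  [1] read 0x39 idx=2: raw=0x3C007 flags P=1 W=1 U=1 S=0
  → PA=0x3CAA1  (2 entries read)

Access #1 fault: NONE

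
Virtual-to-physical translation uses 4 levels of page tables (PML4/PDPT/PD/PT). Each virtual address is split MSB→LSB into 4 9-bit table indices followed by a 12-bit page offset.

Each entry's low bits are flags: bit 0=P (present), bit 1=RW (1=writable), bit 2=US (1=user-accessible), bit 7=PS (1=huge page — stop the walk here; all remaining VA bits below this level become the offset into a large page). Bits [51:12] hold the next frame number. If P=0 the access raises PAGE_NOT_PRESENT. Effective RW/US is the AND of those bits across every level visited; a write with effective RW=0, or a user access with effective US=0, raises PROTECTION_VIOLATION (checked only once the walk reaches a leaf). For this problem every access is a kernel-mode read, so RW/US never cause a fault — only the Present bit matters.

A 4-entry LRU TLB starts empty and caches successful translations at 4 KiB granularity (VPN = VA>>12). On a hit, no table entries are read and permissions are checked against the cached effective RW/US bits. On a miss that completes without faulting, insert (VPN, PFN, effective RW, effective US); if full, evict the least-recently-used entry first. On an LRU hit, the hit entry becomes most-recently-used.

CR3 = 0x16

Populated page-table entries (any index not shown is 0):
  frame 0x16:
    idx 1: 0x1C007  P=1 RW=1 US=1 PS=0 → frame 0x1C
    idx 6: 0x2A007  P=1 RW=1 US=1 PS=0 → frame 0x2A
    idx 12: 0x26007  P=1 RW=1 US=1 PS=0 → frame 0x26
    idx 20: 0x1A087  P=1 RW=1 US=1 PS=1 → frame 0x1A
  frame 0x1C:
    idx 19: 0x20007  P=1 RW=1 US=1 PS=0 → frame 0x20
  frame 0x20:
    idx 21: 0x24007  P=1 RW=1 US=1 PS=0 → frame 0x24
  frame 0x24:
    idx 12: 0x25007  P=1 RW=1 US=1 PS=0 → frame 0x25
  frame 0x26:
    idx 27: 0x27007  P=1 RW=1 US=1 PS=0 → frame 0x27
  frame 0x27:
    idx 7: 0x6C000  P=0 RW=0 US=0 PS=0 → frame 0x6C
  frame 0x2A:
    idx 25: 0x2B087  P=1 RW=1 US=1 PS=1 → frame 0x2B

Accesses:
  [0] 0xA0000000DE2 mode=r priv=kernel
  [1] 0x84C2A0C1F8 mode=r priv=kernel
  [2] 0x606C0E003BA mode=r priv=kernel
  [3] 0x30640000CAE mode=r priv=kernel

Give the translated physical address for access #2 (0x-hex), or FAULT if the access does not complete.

Walk each access:
#0 VA=0xA0000000DE2 (r,kernel):
  L0: frame=0x16 idx=20 entry=0x1A087 [P=1 RW=1 US=1 PS=1]
  ✓ 0x1ADE2 (huge @L0)  — 1 lookups
#1 VA=0x84C2A0C1F8 (r,kernel):
  L0: frame=0x16 idx=1 entry=0x1C007 [P=1 RW=1 US=1 PS=0]
  L1: frame=0x1C idx=19 entry=0x20007 [P=1 RW=1 US=1 PS=0]
  L2: frame=0x20 idx=21 entry=0x24007 [P=1 RW=1 US=1 PS=0]
  L3: frame=0x24 idx=12 entry=0x25007 [P=1 RW=1 US=1 PS=0]
  ✓ 0x251F8  — 4 lookups
#2 VA=0x606C0E003BA (r,kernel):
  L0: frame=0x16 idx=12 entry=0x26007 [P=1 RW=1 US=1 PS=0]
  L1: frame=0x26 idx=27 entry=0x27007 [P=1 RW=1 US=1 PS=0]
  L2: frame=0x27 idx=7 entry=0x6C000 [P=0 RW=0 US=0 PS=0]
  ⇒ fault: PAGE_NOT_PRESENT  — 3 lookups
#3 VA=0x30640000CAE (r,kernel):
  L0: frame=0x16 idx=6 entry=0x2A007 [P=1 RW=1 US=1 PS=0]
  L1: frame=0x2A idx=25 entry=0x2B087 [P=1 RW=1 US=1 PS=1]
  ✓ 0x2BCAE (huge @L1)  — 2 lookups

Access #2 PA: FAULT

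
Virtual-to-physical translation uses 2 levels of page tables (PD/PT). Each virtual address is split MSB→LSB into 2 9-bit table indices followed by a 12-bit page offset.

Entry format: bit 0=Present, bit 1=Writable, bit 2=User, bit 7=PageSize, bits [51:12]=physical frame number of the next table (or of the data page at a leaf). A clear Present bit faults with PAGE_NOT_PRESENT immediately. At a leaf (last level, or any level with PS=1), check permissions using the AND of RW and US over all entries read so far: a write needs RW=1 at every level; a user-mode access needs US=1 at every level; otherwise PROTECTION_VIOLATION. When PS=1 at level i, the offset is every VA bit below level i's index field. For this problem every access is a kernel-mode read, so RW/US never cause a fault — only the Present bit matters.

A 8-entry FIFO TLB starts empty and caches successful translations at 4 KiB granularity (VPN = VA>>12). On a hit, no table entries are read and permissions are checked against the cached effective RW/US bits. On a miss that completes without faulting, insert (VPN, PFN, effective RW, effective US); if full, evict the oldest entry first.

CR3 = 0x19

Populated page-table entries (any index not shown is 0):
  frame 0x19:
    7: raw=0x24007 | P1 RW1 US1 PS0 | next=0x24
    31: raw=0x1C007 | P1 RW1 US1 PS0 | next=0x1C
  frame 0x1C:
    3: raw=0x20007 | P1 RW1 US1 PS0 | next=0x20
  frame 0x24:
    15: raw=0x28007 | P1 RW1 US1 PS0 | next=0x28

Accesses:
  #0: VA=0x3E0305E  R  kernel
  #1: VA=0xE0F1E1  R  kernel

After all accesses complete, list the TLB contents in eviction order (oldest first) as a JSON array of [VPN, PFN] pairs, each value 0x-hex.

Walk each access:
#0 VA=0x3E0305E (r,kernel):
  [0] read 0x19 idx=31: raw=0x1C007 flags P=1 W=1 U=1 S=0
  [1] read 0x1C idx=3: raw=0x20007 flags P=1 W=1 U=1 S=0
  ✓ 0x2005E  — 2 lookups
#1 VA=0xE0F1E1 (r,kernel):
  [0] read 0x19 idx=7: raw=0x24007 flags P=1 W=1 U=1 S=0
  [1] read 0x24 idx=15: raw=0x28007 flags P=1 W=1 U=1 S=0
  ✓ 0x281E1  — 2 lookups

TLB: [["0x3E03", "0x20"], ["0xE0F", "0x28"]]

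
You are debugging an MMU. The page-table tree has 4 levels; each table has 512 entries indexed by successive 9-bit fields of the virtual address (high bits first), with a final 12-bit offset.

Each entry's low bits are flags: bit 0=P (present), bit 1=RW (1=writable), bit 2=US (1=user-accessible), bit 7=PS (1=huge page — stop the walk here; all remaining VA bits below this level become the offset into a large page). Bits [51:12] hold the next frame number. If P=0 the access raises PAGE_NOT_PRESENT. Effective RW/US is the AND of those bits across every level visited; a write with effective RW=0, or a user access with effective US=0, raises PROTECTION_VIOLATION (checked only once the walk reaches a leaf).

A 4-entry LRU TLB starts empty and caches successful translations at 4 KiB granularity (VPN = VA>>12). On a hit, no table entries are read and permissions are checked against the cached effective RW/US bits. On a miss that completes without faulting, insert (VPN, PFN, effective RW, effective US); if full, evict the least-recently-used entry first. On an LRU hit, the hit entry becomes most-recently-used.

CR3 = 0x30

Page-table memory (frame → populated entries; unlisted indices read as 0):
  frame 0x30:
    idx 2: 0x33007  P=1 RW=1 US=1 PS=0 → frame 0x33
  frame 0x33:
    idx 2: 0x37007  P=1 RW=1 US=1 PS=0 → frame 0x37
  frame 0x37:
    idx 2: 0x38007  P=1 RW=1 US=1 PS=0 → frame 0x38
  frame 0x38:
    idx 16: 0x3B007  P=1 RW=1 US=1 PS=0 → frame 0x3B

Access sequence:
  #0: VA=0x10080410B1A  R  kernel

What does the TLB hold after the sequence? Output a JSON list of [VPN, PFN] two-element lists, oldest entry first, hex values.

Per-access translation:
#0 VA=0x10080410B1A (r,kernel):
  L0: frame=0x30 idx=2 entry=0x33007 [P=1 RW=1 US=1 PS=0]
  L1: frame=0x33 idx=2 entry=0x37007 [P=1 RW=1 US=1 PS=0]
  L2: frame=0x37 idx=2 entry=0x38007 [P=1 RW=1 US=1 PS=0]
  L3: frame=0x38 idx=16 entry=0x3B007 [P=1 RW=1 US=1 PS=0]
  ✓ 0x3BB1A  — 4 lookups

TLB: [["0x10080410", "0x3B"]]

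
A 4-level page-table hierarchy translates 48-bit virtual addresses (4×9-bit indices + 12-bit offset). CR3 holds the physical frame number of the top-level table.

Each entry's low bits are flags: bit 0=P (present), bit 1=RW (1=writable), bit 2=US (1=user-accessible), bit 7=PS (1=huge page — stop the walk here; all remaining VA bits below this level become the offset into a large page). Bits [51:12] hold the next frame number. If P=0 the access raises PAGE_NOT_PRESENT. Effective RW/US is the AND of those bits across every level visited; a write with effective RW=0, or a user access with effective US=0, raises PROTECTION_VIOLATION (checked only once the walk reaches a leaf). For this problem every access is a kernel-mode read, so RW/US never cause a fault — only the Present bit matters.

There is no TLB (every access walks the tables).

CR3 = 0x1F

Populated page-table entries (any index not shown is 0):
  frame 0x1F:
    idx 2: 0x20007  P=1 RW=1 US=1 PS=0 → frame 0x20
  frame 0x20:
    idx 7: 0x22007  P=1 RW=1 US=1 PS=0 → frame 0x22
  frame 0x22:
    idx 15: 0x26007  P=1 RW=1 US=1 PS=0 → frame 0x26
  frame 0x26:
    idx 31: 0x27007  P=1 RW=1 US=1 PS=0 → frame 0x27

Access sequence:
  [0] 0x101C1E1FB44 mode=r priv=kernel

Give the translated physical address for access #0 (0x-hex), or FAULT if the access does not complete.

Trace:
#0 VA=0x101C1E1FB44 (r,kernel):
  L0 @0x1F[2] → 0x20007  P=1,RW=1,US=1,PS=0
  L1 @0x20[7] → 0x22007  P=1,RW=1,US=1,PS=0
  L2 @0x22[15] → 0x26007  P=1,RW=1,US=1,PS=0
  L3 @0x26[31] → 0x27007  P=1,RW=1,US=1,PS=0
  ✓ 0x27B44  — 4 lookups

Access #0 PA: 0x27B44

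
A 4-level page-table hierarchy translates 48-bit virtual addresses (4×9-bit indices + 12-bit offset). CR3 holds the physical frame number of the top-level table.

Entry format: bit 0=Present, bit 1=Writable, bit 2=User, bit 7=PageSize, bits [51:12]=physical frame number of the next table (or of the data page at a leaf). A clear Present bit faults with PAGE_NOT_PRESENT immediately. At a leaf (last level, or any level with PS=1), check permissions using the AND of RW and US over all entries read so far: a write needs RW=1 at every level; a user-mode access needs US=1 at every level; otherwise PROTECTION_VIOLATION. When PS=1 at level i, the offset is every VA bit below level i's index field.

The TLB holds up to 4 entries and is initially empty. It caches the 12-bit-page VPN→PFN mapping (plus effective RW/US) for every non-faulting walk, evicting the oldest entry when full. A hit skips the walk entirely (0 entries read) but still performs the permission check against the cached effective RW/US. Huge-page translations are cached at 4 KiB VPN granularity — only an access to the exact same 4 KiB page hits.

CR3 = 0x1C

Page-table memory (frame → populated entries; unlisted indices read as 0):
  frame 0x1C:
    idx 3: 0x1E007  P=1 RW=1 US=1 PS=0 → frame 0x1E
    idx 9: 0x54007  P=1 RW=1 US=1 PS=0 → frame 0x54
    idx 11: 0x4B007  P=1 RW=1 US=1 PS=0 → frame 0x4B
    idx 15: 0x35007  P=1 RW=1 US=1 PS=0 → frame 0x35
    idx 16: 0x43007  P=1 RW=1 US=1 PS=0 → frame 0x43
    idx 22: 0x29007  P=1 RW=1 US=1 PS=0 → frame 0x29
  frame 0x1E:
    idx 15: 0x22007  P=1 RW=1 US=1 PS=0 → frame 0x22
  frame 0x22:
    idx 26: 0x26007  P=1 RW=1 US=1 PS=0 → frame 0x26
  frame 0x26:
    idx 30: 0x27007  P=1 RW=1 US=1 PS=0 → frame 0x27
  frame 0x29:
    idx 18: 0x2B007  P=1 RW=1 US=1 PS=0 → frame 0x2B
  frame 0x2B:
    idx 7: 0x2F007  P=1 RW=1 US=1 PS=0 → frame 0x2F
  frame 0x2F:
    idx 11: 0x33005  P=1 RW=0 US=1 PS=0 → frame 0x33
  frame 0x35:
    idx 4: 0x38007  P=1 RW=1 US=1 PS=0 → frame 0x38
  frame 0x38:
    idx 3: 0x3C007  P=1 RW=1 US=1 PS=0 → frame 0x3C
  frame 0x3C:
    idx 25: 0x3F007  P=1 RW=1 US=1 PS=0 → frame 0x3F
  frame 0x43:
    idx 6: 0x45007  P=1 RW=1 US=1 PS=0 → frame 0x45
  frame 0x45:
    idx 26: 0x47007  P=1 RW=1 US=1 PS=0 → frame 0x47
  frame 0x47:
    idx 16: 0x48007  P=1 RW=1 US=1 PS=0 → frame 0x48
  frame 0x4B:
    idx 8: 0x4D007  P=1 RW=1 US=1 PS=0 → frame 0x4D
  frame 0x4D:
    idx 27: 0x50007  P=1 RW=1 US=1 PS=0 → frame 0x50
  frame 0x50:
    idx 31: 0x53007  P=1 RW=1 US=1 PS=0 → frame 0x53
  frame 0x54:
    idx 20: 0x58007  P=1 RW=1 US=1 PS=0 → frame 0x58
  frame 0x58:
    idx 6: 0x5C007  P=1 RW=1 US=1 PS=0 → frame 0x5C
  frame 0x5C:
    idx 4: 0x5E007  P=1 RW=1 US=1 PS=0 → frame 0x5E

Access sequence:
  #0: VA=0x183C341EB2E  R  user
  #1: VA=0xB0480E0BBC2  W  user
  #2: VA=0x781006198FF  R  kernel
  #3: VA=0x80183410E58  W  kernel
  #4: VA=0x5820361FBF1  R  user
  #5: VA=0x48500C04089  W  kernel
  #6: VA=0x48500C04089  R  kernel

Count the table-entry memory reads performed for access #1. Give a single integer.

Walk each access:
#0 VA=0x183C341EB2E (r,user):
  L0: frame=0x1C idx=3 entry=0x1E007 [P=1 RW=1 US=1 PS=0]
  L1: frame=0x1E idx=15 entry=0x22007 [P=1 RW=1 US=1 PS=0]
  L2: frame=0x22 idx=26 entry=0x26007 [P=1 RW=1 US=1 PS=0]
  L3: frame=0x26 idx=30 entry=0x27007 [P=1 RW=1 US=1 PS=0]
  ✓ 0x27B2E  — 4 lookups
#1 VA=0xB0480E0BBC2 (w,user):
  L0: frame=0x1C idx=22 entry=0x29007 [P=1 RW=1 US=1 PS=0]
  L1: frame=0x29 idx=18 entry=0x2B007 [P=1 RW=1 US=1 PS=0]
  L2: frame=0x2B idx=7 entry=0x2F007 [P=1 RW=1 US=1 PS=0]
  L3: frame=0x2F idx=11 entry=0x33005 [P=1 RW=0 US=1 PS=0]
  → PROTECTION_VIOLATION  (4 entries read)
#2 VA=0x781006198FF (r,kernel):
  L0: frame=0x1C idx=15 entry=0x35007 [P=1 RW=1 US=1 PS=0]
  L1: frame=0x35 idx=4 entry=0x38007 [P=1 RW=1 US=1 PS=0]
  L2: frame=0x38 idx=3 entry=0x3C007 [P=1 RW=1 US=1 PS=0]
  L3: frame=0x3C idx=25 entry=0x3F007 [P=1 RW=1 US=1 PS=0]
  ✓ 0x3F8FF  — 4 lookups
#3 VA=0x80183410E58 (w,kernel):
  L0: frame=0x1C idx=16 entry=0x43007 [P=1 RW=1 US=1 PS=0]
  L1: frame=0x43 idx=6 entry=0x45007 [P=1 RW=1 US=1 PS=0]
  L2: frame=0x45 idx=26 entry=0x47007 [P=1 RW=1 US=1 PS=0]
  L3: frame=0x47 idx=16 entry=0x48007 [P=1 RW=1 US=1 PS=0]
  ✓ 0x48E58  — 4 lookups
#4 VA=0x5820361FBF1 (r,user):
  L0: frame=0x1C idx=11 entry=0x4B007 [P=1 RW=1 US=1 PS=0]
  L1: frame=0x4B idx=8 entry=0x4D007 [P=1 RW=1 US=1 PS=0]
  L2: frame=0x4D idx=27 entry=0x50007 [P=1 RW=1 US=1 PS=0]
  L3: frame=0x50 idx=31 entry=0x53007 [P=1 RW=1 US=1 PS=0]
  ✓ 0x53BF1  — 4 lookups
#5 VA=0x48500C04089 (w,kernel):
  L0: frame=0x1C idx=9 entry=0x54007 [P=1 RW=1 US=1 PS=0]
  L1: frame=0x54 idx=20 entry=0x58007 [P=1 RW=1 US=1 PS=0]
  L2: frame=0x58 idx=6 entry=0x5C007 [P=1 RW=1 US=1 PS=0]
  L3: frame=0x5C idx=4 entry=0x5E007 [P=1 RW=1 US=1 PS=0]
  ✓ 0x5E089  — 4 lookups
#6 VA=0x48500C04089 (r,kernel):
  TLB hit vpn=0x48500C04 → PA=0x5E089

Entries read for #1: 4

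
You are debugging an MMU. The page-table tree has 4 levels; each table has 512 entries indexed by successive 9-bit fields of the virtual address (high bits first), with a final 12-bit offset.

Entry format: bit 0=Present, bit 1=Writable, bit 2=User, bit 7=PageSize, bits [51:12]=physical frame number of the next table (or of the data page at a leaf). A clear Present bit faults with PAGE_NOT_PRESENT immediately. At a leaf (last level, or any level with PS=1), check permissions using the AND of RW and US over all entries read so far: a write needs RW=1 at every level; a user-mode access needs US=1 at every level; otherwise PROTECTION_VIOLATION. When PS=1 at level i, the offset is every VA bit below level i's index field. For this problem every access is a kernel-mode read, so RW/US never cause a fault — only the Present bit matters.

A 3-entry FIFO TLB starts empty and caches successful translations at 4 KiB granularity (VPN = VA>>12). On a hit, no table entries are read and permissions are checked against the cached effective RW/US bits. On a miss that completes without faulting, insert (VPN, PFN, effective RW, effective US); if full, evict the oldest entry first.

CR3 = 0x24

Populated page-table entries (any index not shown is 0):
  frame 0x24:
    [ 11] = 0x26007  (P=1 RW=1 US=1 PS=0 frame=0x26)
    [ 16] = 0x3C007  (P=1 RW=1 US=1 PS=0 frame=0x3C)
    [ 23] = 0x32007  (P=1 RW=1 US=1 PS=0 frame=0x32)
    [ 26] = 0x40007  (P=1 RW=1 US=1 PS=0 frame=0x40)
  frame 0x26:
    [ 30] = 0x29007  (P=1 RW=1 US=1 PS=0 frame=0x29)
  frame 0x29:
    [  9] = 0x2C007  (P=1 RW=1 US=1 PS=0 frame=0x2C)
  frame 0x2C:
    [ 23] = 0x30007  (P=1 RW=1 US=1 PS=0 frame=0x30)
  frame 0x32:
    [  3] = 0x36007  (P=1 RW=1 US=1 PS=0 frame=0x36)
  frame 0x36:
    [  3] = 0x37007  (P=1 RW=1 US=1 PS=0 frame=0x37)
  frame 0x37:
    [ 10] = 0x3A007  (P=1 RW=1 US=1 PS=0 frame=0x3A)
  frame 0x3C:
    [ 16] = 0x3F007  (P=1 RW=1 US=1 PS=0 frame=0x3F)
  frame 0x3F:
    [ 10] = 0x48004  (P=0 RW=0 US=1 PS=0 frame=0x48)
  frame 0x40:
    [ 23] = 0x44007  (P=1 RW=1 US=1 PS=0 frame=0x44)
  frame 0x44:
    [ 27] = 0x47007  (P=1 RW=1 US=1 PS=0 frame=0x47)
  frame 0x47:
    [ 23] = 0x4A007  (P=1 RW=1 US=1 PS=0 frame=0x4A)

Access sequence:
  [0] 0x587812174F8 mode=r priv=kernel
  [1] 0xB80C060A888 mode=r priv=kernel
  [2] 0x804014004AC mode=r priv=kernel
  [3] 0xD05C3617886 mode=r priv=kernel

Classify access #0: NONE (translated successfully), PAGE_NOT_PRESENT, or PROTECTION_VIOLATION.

Trace:
#0 VA=0x587812174F8 (r,kernel):
  L0: frame=0x24 idx=11 entry=0x26007 [P=1 RW=1 US=1 PS=0]
  L1: frame=0x26 idx=30 entry=0x29007 [P=1 RW=1 US=1 PS=0]
  L2: frame=0x29 idx=9 entry=0x2C007 [P=1 RW=1 US=1 PS=0]
  L3: frame=0x2C idx=23 entry=0x30007 [P=1 RW=1 US=1 PS=0]
  ⇒ phys 0x304F8  [4 reads]
#1 VA=0xB80C060A888 (r,kernel):
  L0: frame=0x24 idx=23 entry=0x32007 [P=1 RW=1 US=1 PS=0]
  L1: frame=0x32 idx=3 entry=0x36007 [P=1 RW=1 US=1 PS=0]
  L2: frame=0x36 idx=3 entry=0x37007 [P=1 RW=1 US=1 PS=0]
  L3: frame=0x37 idx=10 entry=0x3A007 [P=1 RW=1 US=1 PS=0]
  ⇒ phys 0x3A888  [4 reads]
#2 VA=0x804014004AC (r,kernel):
  L0: frame=0x24 idx=16 entry=0x3C007 [P=1 RW=1 US=1 PS=0]
  L1: frame=0x3C idx=16 entry=0x3F007 [P=1 RW=1 US=1 PS=0]
  L2: frame=0x3F idx=10 entry=0x48004 [P=0 RW=0 US=1 PS=0]
  → PAGE_NOT_PRESENT  (3 entries read)
#3 VA=0xD05C3617886 (r,kernel):
  L0: frame=0x24 idx=26 entry=0x40007 [P=1 RW=1 US=1 PS=0]
  L1: frame=0x40 idx=23 entry=0x44007 [P=1 RW=1 US=1 PS=0]
  L2: frame=0x44 idx=27 entry=0x47007 [P=1 RW=1 US=1 PS=0]
  L3: frame=0x47 idx=23 entry=0x4A007 [P=1 RW=1 US=1 PS=0]
  ⇒ phys 0x4A886  [4 reads]

Access #0 fault: NONE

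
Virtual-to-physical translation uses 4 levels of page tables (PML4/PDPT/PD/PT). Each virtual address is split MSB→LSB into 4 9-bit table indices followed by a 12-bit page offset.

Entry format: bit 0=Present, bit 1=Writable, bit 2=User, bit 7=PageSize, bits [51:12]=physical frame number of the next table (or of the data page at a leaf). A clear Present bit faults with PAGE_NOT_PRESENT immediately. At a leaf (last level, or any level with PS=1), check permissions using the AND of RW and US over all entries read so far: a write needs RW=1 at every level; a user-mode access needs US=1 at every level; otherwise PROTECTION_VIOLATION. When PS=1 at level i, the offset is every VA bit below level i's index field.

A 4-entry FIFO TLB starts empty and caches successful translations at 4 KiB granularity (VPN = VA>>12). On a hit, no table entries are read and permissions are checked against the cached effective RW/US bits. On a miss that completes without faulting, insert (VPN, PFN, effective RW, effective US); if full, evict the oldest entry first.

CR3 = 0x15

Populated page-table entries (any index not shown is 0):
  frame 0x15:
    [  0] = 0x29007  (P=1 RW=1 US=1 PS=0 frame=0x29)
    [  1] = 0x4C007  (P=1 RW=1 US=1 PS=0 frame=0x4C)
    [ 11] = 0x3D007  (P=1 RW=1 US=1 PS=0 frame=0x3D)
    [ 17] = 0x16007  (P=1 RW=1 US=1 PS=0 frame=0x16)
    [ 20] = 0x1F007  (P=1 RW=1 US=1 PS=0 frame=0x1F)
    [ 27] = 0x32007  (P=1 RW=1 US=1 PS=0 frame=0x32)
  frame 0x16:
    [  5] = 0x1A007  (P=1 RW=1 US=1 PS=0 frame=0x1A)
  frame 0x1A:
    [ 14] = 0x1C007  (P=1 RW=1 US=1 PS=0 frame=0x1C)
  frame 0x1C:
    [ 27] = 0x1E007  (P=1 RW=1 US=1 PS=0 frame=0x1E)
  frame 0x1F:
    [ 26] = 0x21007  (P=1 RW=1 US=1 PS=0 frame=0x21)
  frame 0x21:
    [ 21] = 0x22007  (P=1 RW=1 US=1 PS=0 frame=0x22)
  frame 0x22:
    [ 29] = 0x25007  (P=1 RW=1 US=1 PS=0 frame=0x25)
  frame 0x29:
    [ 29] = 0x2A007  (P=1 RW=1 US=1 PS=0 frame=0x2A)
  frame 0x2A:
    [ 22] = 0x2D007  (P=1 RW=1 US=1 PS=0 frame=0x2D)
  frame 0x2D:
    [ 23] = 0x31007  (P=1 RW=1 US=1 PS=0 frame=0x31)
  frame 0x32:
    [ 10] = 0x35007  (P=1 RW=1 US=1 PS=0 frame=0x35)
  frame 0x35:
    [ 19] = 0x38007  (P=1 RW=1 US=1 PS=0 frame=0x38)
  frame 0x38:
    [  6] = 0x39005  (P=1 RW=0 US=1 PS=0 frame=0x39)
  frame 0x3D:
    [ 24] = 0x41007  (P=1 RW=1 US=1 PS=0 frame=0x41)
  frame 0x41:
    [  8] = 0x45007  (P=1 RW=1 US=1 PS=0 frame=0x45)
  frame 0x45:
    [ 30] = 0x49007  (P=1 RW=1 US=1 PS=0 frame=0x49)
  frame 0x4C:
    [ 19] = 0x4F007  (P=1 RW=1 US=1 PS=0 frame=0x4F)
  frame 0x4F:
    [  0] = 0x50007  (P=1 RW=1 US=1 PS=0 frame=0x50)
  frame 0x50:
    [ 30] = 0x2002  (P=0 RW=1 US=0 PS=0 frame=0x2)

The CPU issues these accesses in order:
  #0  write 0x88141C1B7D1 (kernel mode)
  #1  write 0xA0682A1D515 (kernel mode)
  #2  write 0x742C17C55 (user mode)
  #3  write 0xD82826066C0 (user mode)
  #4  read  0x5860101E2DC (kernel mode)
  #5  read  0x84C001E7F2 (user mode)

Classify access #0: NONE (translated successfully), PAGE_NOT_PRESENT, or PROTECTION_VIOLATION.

Trace:
#0 VA=0x88141C1B7D1 (w,kernel):
  [0] read 0x15 idx=17: raw=0x16007 flags P=1 W=1 U=1 S=0
  [1] read 0x16 idx=5: raw=0x1A007 flags P=1 W=1 U=1 S=0
  [2] read 0x1A idx=14: raw=0x1C007 flags P=1 W=1 U=1 S=0
  [3] read 0x1C idx=27: raw=0x1E007 flags P=1 W=1 U=1 S=0
  ⇒ phys 0x1E7D1  [4 reads]
#1 VA=0xA0682A1D515 (w,kernel):
  [0] read 0x15 idx=20: raw=0x1F007 flags P=1 W=1 U=1 S=0
  [1] read 0x1F idx=26: raw=0x21007 flags P=1 W=1 U=1 S=0
  [2] read 0x21 idx=21: raw=0x22007 flags P=1 W=1 U=1 S=0
  [3] read 0x22 idx=29: raw=0x25007 flags P=1 W=1 U=1 S=0
  ⇒ phys 0x25515  [4 reads]
#2 VA=0x742C17C55 (w,user):
  [0] read 0x15 idx=0: raw=0x29007 flags P=1 W=1 U=1 S=0
  [1] read 0x29 idx=29: raw=0x2A007 flags P=1 W=1 U=1 S=0
  [2] read 0x2A idx=22: raw=0x2D007 flags P=1 W=1 U=1 S=0
  [3] read 0x2D idx=23: raw=0x31007 flags P=1 W=1 U=1 S=0
  ⇒ phys 0x31C55  [4 reads]
#3 VA=0xD82826066C0 (w,user):
  [0] read 0x15 idx=27: raw=0x32007 flags P=1 W=1 U=1 S=0
  [1] read 0x32 idx=10: raw=0x35007 flags P=1 W=1 U=1 S=0
  [2] read 0x35 idx=19: raw=0x38007 flags P=1 W=1 U=1 S=0
  [3] read 0x38 idx=6: raw=0x39005 flags P=1 W=0 U=1 S=0
  ✗ PROTECTION_VIOLATION  [4 reads]
#4 VA=0x5860101E2DC (r,kernel):
  [0] read 0x15 idx=11: raw=0x3D007 flags P=1 W=1 U=1 S=0
  [1] read 0x3D idx=24: raw=0x41007 flags P=1 W=1 U=1 S=0
  [2] read 0x41 idx=8: raw=0x45007 flags P=1 W=1 U=1 S=0
  [3] read 0x45 idx=30: raw=0x49007 flags P=1 W=1 U=1 S=0
  ⇒ phys 0x492DC  [4 reads]
#5 VA=0x84C001E7F2 (r,user):
  [0] read 0x15 idx=1: raw=0x4C007 flags P=1 W=1 U=1 S=0
  [1] read 0x4C idx=19: raw=0x4F007 flags P=1 W=1 U=1 S=0
  [2] read 0x4F idx=0: raw=0x50007 flags P=1 W=1 U=1 S=0
  [3] read 0x50 idx=30: raw=0x2002 flags P=0 W=1 U=0 S=0
  ✗ PAGE_NOT_PRESENT  [4 reads]

Access #0 fault: NONE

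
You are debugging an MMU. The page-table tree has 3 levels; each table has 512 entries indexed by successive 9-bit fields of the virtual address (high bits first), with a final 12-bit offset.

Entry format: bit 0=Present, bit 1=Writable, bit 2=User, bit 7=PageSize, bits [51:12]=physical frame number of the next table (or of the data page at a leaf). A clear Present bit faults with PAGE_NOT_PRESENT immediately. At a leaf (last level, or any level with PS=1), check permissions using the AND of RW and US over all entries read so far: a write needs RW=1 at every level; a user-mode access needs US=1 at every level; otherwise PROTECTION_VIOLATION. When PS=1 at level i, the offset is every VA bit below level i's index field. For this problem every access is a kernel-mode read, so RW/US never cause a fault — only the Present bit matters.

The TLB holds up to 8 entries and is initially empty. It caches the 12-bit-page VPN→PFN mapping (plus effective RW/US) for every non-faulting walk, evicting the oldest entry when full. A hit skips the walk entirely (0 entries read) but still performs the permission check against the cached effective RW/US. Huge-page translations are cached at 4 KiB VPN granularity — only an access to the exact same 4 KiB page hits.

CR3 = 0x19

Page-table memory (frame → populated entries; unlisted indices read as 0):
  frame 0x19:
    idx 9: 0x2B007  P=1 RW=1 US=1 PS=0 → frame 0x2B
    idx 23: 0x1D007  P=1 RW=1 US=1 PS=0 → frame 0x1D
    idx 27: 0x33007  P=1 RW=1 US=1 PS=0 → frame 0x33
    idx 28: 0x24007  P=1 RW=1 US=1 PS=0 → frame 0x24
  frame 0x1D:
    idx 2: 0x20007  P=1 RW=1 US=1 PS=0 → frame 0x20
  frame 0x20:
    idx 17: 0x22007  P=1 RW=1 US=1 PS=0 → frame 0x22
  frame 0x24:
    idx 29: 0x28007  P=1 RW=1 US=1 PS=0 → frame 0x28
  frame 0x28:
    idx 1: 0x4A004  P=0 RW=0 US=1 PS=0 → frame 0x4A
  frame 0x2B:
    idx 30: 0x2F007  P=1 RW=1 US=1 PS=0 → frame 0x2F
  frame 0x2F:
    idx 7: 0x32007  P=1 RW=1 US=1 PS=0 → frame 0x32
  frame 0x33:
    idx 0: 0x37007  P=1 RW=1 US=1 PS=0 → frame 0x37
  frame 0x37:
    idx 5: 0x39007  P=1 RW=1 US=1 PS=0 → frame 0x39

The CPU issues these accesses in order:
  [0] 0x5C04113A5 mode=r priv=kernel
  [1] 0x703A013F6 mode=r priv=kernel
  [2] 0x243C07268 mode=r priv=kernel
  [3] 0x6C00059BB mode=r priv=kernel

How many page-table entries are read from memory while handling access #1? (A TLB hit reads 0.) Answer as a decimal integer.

Trace:
#0 VA=0x5C04113A5 (r,kernel):
  lvl0: tbl 0x19, slot 23 ⇒ 0x1D007 (P1/RW1/US1/PS0)
  lvl1: tbl 0x1D, slot 2 ⇒ 0x20007 (P1/RW1/US1/PS0)
  lvl2: tbl 0x20, slot 17 ⇒ 0x22007 (P1/RW1/US1/PS0)
  ✓ 0x223A5  — 3 lookups
#1 VA=0x703A013F6 (r,kernel):
  lvl0: tbl 0x19, slot 28 ⇒ 0x24007 (P1/RW1/US1/PS0)
  lvl1: tbl 0x24, slot 29 ⇒ 0x28007 (P1/RW1/US1/PS0)
  lvl2: tbl 0x28, slot 1 ⇒ 0x4A004 (P0/RW0/US1/PS0)
  ✗ PAGE_NOT_PRESENT  [3 reads]
#2 VA=0x243C07268 (r,kernel):
  lvl0: tbl 0x19, slot 9 ⇒ 0x2B007 (P1/RW1/US1/PS0)
  lvl1: tbl 0x2B, slot 30 ⇒ 0x2F007 (P1/RW1/US1/PS0)
  lvl2: tbl 0x2F, slot 7 ⇒ 0x32007 (P1/RW1/US1/PS0)
  ✓ 0x32268  — 3 lookups
#3 VA=0x6C00059BB (r,kernel):
  lvl0: tbl 0x19, slot 27 ⇒ 0x33007 (P1/RW1/US1/PS0)
  lvl1: tbl 0x33, slot 0 ⇒ 0x37007 (P1/RW1/US1/PS0)
  lvl2: tbl 0x37, slot 5 ⇒ 0x39007 (P1/RW1/US1/PS0)
  ✓ 0x399BB  — 3 lookups

Entries read for #1: 3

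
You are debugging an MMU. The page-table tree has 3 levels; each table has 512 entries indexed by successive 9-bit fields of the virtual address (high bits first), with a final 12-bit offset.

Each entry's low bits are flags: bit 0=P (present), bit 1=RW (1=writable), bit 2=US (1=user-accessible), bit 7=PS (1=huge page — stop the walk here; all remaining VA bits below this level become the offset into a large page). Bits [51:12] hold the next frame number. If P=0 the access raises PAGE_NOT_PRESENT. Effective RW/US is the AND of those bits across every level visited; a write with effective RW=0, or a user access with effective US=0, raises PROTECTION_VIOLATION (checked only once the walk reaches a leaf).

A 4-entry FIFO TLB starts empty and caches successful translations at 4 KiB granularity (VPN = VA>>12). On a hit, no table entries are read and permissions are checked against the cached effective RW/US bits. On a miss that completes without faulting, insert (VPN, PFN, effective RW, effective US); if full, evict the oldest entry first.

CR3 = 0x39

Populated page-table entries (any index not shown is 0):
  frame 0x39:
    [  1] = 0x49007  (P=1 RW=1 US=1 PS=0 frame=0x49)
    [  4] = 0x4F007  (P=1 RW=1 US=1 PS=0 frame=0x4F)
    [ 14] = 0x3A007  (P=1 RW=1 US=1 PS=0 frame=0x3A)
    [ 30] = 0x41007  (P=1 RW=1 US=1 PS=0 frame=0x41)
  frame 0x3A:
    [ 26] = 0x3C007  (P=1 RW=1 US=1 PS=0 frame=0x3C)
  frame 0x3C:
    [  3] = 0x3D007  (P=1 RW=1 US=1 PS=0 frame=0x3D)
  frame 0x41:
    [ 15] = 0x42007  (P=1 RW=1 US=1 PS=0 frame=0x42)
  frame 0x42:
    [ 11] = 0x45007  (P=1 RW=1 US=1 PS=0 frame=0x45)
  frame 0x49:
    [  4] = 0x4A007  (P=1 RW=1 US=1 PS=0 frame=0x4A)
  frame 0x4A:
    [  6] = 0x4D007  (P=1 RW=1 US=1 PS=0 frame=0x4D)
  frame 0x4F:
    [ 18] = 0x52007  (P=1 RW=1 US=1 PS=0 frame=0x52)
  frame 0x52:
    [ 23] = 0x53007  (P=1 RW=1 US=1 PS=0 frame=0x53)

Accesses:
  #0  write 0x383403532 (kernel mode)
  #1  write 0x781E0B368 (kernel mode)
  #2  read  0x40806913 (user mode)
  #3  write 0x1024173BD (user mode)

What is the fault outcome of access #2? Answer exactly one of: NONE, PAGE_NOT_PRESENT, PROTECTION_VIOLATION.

Per-access translation:
#0 VA=0x383403532 (w,kernel):
  L0 @0x39[14] → 0x3A007  P=1,RW=1,US=1,PS=0
  L1 @0x3A[26] → 0x3C007  P=1,RW=1,US=1,PS=0
  L2 @0x3C[3] → 0x3D007  P=1,RW=1,US=1,PS=0
  ⇒ phys 0x3D532  [3 reads]
#1 VA=0x781E0B368 (w,kernel):
  L0 @0x39[30] → 0x41007  P=1,RW=1,US=1,PS=0
  L1 @0x41[15] → 0x42007  P=1,RW=1,US=1,PS=0
  L2 @0x42[11] → 0x45007  P=1,RW=1,US=1,PS=0
  ⇒ phys 0x45368  [3 reads]
#2 VA=0x40806913 (r,user):
  L0 @0x39[1] → 0x49007  P=1,RW=1,US=1,PS=0
  L1 @0x49[4] → 0x4A007  P=1,RW=1,US=1,PS=0
  L2 @0x4A[6] → 0x4D007  P=1,RW=1,US=1,PS=0
  ⇒ phys 0x4D913  [3 reads]
#3 VA=0x1024173BD (w,user):
  L0 @0x39[4] → 0x4F007  P=1,RW=1,US=1,PS=0
  L1 @0x4F[18] → 0x52007  P=1,RW=1,US=1,PS=0
  L2 @0x52[23] → 0x53007  P=1,RW=1,US=1,PS=0
  ⇒ phys 0x533BD  [3 reads]

Access #2 fault: NONE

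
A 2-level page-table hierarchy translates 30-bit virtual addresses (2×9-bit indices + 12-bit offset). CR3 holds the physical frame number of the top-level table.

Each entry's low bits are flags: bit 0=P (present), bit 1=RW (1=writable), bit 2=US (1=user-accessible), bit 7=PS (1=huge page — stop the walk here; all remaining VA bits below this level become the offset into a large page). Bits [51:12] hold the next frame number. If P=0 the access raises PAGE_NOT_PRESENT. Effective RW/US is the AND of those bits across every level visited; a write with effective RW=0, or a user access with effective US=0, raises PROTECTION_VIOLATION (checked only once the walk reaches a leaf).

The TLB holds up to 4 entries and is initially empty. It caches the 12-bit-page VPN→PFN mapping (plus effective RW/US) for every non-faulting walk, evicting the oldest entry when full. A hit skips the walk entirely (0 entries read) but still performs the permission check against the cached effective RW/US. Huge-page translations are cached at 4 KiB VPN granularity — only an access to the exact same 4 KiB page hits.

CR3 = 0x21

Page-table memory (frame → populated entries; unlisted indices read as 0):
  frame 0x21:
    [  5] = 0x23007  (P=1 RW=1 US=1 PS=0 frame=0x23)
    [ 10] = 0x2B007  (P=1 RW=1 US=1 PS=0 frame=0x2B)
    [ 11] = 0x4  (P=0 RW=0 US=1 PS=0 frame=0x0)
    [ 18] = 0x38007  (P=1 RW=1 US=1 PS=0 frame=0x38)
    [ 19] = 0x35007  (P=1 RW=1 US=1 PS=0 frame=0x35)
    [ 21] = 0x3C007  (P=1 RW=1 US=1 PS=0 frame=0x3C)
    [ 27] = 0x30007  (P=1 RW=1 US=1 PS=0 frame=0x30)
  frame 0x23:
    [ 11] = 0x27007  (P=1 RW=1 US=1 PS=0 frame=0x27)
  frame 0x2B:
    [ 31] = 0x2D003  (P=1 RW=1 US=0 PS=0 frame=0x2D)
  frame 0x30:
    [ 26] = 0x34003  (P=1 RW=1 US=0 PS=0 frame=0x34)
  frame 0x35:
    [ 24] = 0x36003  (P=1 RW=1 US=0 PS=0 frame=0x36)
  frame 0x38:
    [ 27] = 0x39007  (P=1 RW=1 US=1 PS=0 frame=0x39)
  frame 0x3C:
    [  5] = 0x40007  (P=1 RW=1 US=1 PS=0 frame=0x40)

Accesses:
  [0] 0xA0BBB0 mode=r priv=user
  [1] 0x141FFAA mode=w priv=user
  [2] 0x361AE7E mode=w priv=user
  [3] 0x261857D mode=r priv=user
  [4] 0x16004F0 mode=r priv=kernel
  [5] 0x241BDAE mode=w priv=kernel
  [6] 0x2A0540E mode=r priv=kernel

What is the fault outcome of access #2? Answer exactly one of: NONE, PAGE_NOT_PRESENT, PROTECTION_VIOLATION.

Per-access translation:
#0 VA=0xA0BBB0 (r,user):
  [0] read 0x21 idx=5: raw=0x23007 flags P=1 W=1 U=1 S=0
  [1] read 0x23 idx=11: raw=0x27007 flags P=1 W=1 U=1 S=0
  ⇒ phys 0x27BB0  [2 reads]
#1 VA=0x141FFAA (w,user):
  [0] read 0x21 idx=10: raw=0x2B007 flags P=1 W=1 U=1 S=0
  [1] read 0x2B idx=31: raw=0x2D003 flags P=1 W=1 U=0 S=0
  → PROTECTION_VIOLATION  (2 entries read)
#2 VA=0x361AE7E (w,user):
  [0] read 0x21 idx=27: raw=0x30007 flags P=1 W=1 U=1 S=0
  [1] read 0x30 idx=26: raw=0x34003 flags P=1 W=1 U=0 S=0
  → PROTECTION_VIOLATION  (2 entries read)
#3 VA=0x261857D (r,user):
  [0] read 0x21 idx=19: raw=0x35007 flags P=1 W=1 U=1 S=0
  [1] read 0x35 idx=24: raw=0x36003 flags P=1 W=1 U=0 S=0
  → PROTECTION_VIOLATION  (2 entries read)
#4 VA=0x16004F0 (r,kernel):
  [0] read 0x21 idx=11: raw=0x4 flags P=0 W=0 U=1 S=0
  → PAGE_NOT_PRESENT  (1 entries read)
#5 VA=0x241BDAE (w,kernel):
  [0] read 0x21 idx=18: raw=0x38007 flags P=1 W=1 U=1 S=0
  [1] read 0x38 idx=27: raw=0x39007 flags P=1 W=1 U=1 S=0
  ⇒ phys 0x39DAE  [2 reads]
#6 VA=0x2A0540E (r,kernel):
  [0] read 0x21 idx=21: raw=0x3C007 flags P=1 W=1 U=1 S=0
  [1] read 0x3C idx=5: raw=0x40007 flags P=1 W=1 U=1 S=0
  ⇒ phys 0x4040E  [2 reads]

Access #2 fault: PROTECTION_VIOLATION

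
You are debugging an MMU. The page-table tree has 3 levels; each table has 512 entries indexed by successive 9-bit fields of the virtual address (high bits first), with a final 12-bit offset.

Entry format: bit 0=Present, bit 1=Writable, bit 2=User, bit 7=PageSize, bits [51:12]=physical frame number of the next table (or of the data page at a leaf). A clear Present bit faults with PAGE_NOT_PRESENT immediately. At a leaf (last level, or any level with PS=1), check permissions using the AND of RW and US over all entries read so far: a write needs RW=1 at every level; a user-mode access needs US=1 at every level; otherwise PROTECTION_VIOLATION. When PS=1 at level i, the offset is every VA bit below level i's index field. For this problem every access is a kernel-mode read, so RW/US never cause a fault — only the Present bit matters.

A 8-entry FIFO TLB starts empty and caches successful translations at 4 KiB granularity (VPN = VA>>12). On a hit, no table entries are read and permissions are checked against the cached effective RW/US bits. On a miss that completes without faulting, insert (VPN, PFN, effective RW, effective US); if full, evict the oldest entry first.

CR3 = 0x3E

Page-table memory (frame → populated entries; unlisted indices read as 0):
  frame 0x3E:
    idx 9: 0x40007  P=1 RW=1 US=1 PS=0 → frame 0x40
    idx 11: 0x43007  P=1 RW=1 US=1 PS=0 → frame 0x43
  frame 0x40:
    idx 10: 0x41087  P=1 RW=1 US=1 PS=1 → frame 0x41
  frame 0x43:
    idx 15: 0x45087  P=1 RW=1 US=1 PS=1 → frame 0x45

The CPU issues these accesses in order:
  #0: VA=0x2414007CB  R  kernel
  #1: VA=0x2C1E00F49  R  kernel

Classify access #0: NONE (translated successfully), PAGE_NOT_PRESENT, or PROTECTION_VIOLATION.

Walk each access:
#0 VA=0x2414007CB (r,kernel):
  L0: frame=0x3E idx=9 entry=0x40007 [P=1 RW=1 US=1 PS=0]
  L1: frame=0x40 idx=10 entry=0x41087 [P=1 RW=1 US=1 PS=1]
  → PA=0x417CB (huge @L1)  (2 entries read)
#1 VA=0x2C1E00F49 (r,kernel):
  L0: frame=0x3E idx=11 entry=0x43007 [P=1 RW=1 US=1 PS=0]
  L1: frame=0x43 idx=15 entry=0x45087 [P=1 RW=1 US=1 PS=1]
  → PA=0x45F49 (huge @L1)  (2 entries read)

Access #0 fault: NONE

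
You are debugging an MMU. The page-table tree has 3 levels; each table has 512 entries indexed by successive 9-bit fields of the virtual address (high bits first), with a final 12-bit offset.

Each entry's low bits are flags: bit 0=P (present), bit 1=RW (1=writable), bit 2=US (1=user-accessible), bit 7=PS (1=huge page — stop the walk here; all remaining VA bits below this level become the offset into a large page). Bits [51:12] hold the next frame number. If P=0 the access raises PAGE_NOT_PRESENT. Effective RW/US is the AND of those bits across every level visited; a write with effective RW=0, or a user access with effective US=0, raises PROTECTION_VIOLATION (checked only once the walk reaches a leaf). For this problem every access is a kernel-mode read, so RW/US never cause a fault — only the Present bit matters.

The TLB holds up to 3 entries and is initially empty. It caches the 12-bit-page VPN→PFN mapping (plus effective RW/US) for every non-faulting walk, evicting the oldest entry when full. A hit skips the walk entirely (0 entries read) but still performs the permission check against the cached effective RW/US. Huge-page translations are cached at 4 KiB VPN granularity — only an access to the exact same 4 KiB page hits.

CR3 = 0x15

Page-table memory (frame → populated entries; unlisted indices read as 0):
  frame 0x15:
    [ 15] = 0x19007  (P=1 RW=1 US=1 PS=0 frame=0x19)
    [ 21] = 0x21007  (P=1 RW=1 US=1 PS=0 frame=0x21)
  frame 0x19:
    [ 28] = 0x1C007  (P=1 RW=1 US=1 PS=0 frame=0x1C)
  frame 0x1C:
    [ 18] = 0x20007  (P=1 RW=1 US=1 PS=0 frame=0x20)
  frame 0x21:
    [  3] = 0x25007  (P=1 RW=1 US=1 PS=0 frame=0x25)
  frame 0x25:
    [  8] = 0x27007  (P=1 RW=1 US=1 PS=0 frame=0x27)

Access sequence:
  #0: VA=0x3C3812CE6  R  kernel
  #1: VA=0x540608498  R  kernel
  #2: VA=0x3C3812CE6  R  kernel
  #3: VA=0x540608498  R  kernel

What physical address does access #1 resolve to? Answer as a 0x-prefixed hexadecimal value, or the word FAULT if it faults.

Per-access translation:
#0 VA=0x3C3812CE6 (r,kernel):
  [0] read 0x15 idx=15: raw=0x19007 flags P=1 W=1 U=1 S=0
  [1] read 0x19 idx=28: raw=0x1C007 flags P=1 W=1 U=1 S=0
  [2] read 0x1C idx=18: raw=0x20007 flags P=1 W=1 U=1 S=0
  ✓ 0x20CE6  — 3 lookups
#1 VA=0x540608498 (r,kernel):
  [0] read 0x15 idx=21: raw=0x21007 flags P=1 W=1 U=1 S=0
  [1] read 0x21 idx=3: raw=0x25007 flags P=1 W=1 U=1 S=0
  [2] read 0x25 idx=8: raw=0x27007 flags P=1 W=1 U=1 S=0
  ✓ 0x27498  — 3 lookups
#2 VA=0x3C3812CE6 (r,kernel):
  TLB hit vpn=0x3C3812 → PA=0x20CE6
#3 VA=0x540608498 (r,kernel):
  TLB hit vpn=0x540608 → PA=0x27498

Access #1 PA: 0x27498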